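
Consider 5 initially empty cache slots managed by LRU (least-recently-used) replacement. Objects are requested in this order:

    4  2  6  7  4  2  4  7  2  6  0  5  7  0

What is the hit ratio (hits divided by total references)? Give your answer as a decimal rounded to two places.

4: miss, frames [4]
2: miss, frames [4, 2]
6: miss, frames [4, 2, 6]
7: miss, frames [4, 2, 6, 7]
4: hit
2: hit
4: hit
7: hit
2: hit
6: hit
0: miss, frames [4, 7, 2, 6, 0]
5: miss, evict 4, frames [7, 2, 6, 0, 5]
7: hit
0: hit
Hits: 8 of 14 references → 8/14 = 0.5714.

0.57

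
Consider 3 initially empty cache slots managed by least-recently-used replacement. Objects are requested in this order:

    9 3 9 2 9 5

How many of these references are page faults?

4

9 → fault, frames {9}
3 → fault, frames {9,3}
9 → hit
2 → fault, frames {3,9,2}
9 → hit
5 → fault, evict 3, frames {2,9,5}
Page faults: 4.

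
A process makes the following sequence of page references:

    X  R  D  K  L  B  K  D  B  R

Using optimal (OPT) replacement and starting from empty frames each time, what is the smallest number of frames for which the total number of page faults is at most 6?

f=1: 10 faults
f=2: 8 faults
f=3: 7 faults
f=4: 6 faults
f=5: 6 faults
f=6: 6 faults
Smallest f with faults ≤ 6 is 4.

4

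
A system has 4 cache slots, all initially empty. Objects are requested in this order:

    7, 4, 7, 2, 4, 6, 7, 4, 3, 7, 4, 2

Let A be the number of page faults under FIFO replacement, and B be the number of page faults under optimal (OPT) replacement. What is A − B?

Under FIFO: F F . F . F . . F F F F → 8 faults.
Under OPT: F F . F . F . . F . . . → 5 faults.
A − B = 8 − 5 = 3.

3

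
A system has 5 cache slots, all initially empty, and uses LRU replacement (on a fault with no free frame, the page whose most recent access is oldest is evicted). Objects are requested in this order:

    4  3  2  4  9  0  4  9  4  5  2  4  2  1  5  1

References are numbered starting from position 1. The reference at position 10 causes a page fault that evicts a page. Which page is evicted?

pos 1: 4: miss, frames (4)
pos 2: 3: miss, frames (4 3)
pos 3: 2: miss, frames (4 3 2)
pos 4: 4: hit
pos 5: 9: miss, frames (3 2 4 9)
pos 6: 0: miss, frames (3 2 4 9 0)
pos 7: 4: hit
pos 8: 9: hit
pos 9: 4: hit
pos 10: 5: miss, evict 3, frames (2 0 9 4 5)
At position 10, page 3 is evicted.

3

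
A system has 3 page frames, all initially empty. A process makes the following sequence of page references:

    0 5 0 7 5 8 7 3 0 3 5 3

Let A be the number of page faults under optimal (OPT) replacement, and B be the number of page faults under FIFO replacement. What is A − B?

-1

Under OPT: F F . F . F . F . . F . → 6 faults.
Under FIFO: F F . F . F . F F . F . → 7 faults.
A − B = 6 − 7 = -1.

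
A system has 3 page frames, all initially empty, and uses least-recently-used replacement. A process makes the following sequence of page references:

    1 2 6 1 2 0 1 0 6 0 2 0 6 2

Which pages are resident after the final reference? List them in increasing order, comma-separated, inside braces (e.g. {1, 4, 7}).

{0, 2, 6}

1: miss, frames {1}
2: miss, frames {1,2}
6: miss, frames {1,2,6}
1: hit
2: hit
0: miss, evict 6, frames {1,2,0}
1: hit
0: hit
6: miss, evict 2, frames {1,0,6}
0: hit
2: miss, evict 1, frames {6,0,2}
0: hit
6: hit
2: hit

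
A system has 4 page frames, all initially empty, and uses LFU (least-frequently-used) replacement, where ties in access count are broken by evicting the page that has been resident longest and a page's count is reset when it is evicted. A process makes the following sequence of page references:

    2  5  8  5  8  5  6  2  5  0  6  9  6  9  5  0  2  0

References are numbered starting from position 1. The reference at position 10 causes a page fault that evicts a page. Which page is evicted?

6

pos 1: 2: fault, frames {2}
pos 2: 5: fault, frames {2,5}
pos 3: 8: fault, frames {2,5,8}
pos 4: 5: hit
pos 5: 8: hit
pos 6: 5: hit
pos 7: 6: fault, frames {2,5,8,6}
pos 8: 2: hit
pos 9: 5: hit
pos 10: 0: fault, evict 6, frames {2,5,8,0}
At position 10, page 6 is evicted.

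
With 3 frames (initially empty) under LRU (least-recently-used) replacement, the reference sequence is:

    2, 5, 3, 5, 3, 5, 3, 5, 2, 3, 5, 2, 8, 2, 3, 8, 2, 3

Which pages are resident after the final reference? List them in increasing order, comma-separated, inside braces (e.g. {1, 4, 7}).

{2, 3, 8}

2: miss, frames [2]
5: miss, frames [2, 5]
3: miss, frames [2, 5, 3]
5: hit
3: hit
5: hit
3: hit
5: hit
2: hit
3: hit
5: hit
2: hit
8: miss, evict 3, frames [5, 2, 8]
2: hit
3: miss, evict 5, frames [8, 2, 3]
8: hit
2: hit
3: hit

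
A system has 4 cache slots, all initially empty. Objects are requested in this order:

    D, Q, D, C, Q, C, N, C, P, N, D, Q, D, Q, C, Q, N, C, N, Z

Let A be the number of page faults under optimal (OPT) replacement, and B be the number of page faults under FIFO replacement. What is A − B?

-3

Under OPT: F F . F . . F . F . . . . . F . . . . F → 7 faults.
Under FIFO: F F . F . . F . F . F F . . F . F . . F → 10 faults.
A − B = 7 − 10 = -3.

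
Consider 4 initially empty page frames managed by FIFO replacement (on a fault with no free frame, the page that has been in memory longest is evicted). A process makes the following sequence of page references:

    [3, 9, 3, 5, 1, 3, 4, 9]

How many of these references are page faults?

3: miss, frames {3}
9: miss, frames {3,9}
3: hit
5: miss, frames {3,9,5}
1: miss, frames {3,9,5,1}
3: hit
4: miss, evict 3, frames {9,5,1,4}
9: hit
Page faults: 5.

5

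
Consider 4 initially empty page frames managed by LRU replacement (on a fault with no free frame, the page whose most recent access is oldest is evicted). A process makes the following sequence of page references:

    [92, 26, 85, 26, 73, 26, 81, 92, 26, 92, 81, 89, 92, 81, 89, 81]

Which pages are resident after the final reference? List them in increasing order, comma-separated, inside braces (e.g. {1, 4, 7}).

92: fault, frames [92]
26: fault, frames [92, 26]
85: fault, frames [92, 26, 85]
26: hit
73: fault, frames [92, 85, 26, 73]
26: hit
81: fault, evict 92, frames [85, 73, 26, 81]
92: fault, evict 85, frames [73, 26, 81, 92]
26: hit
92: hit
81: hit
89: fault, evict 73, frames [26, 92, 81, 89]
92: hit
81: hit
89: hit
81: hit

{26, 81, 89, 92}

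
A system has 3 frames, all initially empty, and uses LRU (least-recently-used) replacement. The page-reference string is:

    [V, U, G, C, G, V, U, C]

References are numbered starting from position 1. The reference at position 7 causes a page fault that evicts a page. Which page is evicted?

C

pos 1: V: fault, frames (V)
pos 2: U: fault, frames (V U)
pos 3: G: fault, frames (V U G)
pos 4: C: fault, evict V, frames (U G C)
pos 5: G: hit
pos 6: V: fault, evict U, frames (C G V)
pos 7: U: fault, evict C, frames (G V U)
At position 7, page C is evicted.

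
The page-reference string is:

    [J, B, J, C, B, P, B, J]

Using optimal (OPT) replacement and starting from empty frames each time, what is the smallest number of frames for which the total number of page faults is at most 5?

f=1: 8 faults
f=2: 5 faults
f=3: 4 faults
f=4: 4 faults
Smallest f with faults ≤ 5 is 2.

2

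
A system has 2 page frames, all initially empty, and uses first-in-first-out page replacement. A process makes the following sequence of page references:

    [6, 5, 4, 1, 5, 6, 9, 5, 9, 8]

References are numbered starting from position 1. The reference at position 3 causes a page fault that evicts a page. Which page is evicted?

6

pos 1: 6 -> miss, frames {6}
pos 2: 5 -> miss, frames {6,5}
pos 3: 4 -> miss, evict 6, frames {5,4}
At position 3, page 6 is evicted.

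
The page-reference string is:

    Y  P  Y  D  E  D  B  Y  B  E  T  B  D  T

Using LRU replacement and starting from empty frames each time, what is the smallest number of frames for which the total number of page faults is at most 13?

f=1: 14 faults
f=2: 11 faults
f=3: 9 faults
f=4: 7 faults
f=5: 6 faults
f=6: 6 faults
Smallest f with faults ≤ 13 is 2.

2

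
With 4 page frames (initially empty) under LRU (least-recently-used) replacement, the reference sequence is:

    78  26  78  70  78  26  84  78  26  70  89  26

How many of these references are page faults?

78: fault, frames (78)
26: fault, frames (78 26)
78: hit
70: fault, frames (26 78 70)
78: hit
26: hit
84: fault, frames (70 78 26 84)
78: hit
26: hit
70: hit
89: fault, evict 84, frames (78 26 70 89)
26: hit
Page faults: 5.

5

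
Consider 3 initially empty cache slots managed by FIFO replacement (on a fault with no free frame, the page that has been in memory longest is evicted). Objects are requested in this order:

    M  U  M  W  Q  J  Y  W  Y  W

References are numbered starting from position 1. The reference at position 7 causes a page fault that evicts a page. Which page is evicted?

pos 1: M → fault, frames {M}
pos 2: U → fault, frames {M,U}
pos 3: M → hit
pos 4: W → fault, frames {M,U,W}
pos 5: Q → fault, evict M, frames {U,W,Q}
pos 6: J → fault, evict U, frames {W,Q,J}
pos 7: Y → fault, evict W, frames {Q,J,Y}
At position 7, page W is evicted.

W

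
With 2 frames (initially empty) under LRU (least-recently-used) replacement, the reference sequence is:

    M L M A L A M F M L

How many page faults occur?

7

M: miss, frames {M}
L: miss, frames {M,L}
M: hit
A: miss, evict L, frames {M,A}
L: miss, evict M, frames {A,L}
A: hit
M: miss, evict L, frames {A,M}
F: miss, evict A, frames {M,F}
M: hit
L: miss, evict F, frames {M,L}
Page faults: 7.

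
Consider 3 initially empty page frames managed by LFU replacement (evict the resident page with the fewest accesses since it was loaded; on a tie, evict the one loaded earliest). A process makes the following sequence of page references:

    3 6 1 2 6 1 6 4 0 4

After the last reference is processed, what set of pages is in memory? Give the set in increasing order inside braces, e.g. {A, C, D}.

{1, 4, 6}

3 → miss, frames [3]
6 → miss, frames [3, 6]
1 → miss, frames [3, 6, 1]
2 → miss, evict 3, frames [6, 1, 2]
6 → hit
1 → hit
6 → hit
4 → miss, evict 2, frames [6, 1, 4]
0 → miss, evict 4, frames [6, 1, 0]
4 → miss, evict 0, frames [6, 1, 4]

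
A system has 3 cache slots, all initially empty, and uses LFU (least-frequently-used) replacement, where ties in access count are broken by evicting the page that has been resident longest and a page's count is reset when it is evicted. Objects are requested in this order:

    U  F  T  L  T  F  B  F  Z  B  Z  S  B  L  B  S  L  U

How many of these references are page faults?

U -> fault, frames (U)
F -> fault, frames (U F)
T -> fault, frames (U F T)
L -> fault, evict U, frames (F T L)
T -> hit
F -> hit
B -> fault, evict L, frames (F T B)
F -> hit
Z -> fault, evict B, frames (F T Z)
B -> fault, evict Z, frames (F T B)
Z -> fault, evict B, frames (F T Z)
S -> fault, evict Z, frames (F T S)
B -> fault, evict S, frames (F T B)
L -> fault, evict B, frames (F T L)
B -> fault, evict L, frames (F T B)
S -> fault, evict B, frames (F T S)
L -> fault, evict S, frames (F T L)
U -> fault, evict L, frames (F T U)
Page faults: 15.

15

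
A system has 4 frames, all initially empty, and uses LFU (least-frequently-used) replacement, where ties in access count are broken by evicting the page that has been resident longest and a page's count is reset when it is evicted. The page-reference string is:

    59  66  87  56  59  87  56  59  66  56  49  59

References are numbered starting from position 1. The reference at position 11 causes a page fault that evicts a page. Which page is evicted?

pos 1: 59 → fault, frames (59)
pos 2: 66 → fault, frames (59 66)
pos 3: 87 → fault, frames (59 66 87)
pos 4: 56 → fault, frames (59 66 87 56)
pos 5: 59 → hit
pos 6: 87 → hit
pos 7: 56 → hit
pos 8: 59 → hit
pos 9: 66 → hit
pos 10: 56 → hit
pos 11: 49 → fault, evict 66, frames (59 87 56 49)
At position 11, page 66 is evicted.

66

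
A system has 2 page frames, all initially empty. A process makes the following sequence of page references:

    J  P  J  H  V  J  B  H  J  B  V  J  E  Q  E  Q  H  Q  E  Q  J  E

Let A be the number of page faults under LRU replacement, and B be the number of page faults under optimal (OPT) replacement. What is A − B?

Under LRU: F F . F F F F F F F F F F F . . F . F . F F → 17 faults.
Under OPT: F F . F F . F F . F F . F F . . F . F . F . → 13 faults.
A − B = 17 − 13 = 4.

4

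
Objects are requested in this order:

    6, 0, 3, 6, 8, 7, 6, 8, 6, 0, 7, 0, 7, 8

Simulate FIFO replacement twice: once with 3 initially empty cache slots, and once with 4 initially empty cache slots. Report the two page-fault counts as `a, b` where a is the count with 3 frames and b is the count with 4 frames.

8, 7

3 frames: F F F . F F F . . F . . . F → 8 faults.
4 frames: F F F . F F F . . F . . . . → 7 faults.
7 < 8: adding a frame reduced faults, as is typical.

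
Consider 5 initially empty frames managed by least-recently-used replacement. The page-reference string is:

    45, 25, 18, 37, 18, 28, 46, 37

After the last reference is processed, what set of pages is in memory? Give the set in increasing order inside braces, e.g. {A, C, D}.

45 -> fault, frames [45]
25 -> fault, frames [45, 25]
18 -> fault, frames [45, 25, 18]
37 -> fault, frames [45, 25, 18, 37]
18 -> hit
28 -> fault, frames [45, 25, 37, 18, 28]
46 -> fault, evict 45, frames [25, 37, 18, 28, 46]
37 -> hit

{18, 25, 28, 37, 46}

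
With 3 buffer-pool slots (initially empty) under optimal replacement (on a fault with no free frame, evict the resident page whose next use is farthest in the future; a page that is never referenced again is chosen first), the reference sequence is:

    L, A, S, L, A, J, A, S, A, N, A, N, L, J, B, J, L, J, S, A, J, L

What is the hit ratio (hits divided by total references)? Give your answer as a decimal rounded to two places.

L -> fault, frames {L}
A -> fault, frames {L,A}
S -> fault, frames {L,A,S}
L -> hit
A -> hit
J -> fault, evict L, frames {A,S,J}
A -> hit
S -> hit
A -> hit
N -> fault, evict S, frames {A,J,N}
A -> hit
N -> hit
L -> fault, evict N, frames {A,J,L}
J -> hit
B -> fault, evict A, frames {J,L,B}
J -> hit
L -> hit
J -> hit
S -> fault, evict B, frames {J,L,S}
A -> fault, evict S, frames {J,L,A}
J -> hit
L -> hit
Hits: 13 of 22 references → 13/22 = 0.5909.

0.59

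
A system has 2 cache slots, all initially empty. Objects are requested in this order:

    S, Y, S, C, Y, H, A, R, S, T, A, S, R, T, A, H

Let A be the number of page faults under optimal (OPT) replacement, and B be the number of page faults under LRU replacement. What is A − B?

Under OPT: F F . F . F F F F F . F F . F F → 12 faults.
Under LRU: F F . F F F F F F F F F F F F F → 15 faults.
A − B = 12 − 15 = -3.

-3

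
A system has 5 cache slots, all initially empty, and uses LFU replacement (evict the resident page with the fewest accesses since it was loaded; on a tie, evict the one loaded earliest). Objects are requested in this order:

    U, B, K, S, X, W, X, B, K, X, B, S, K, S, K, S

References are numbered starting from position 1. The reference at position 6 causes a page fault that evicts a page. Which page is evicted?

pos 1: U: fault, frames {U}
pos 2: B: fault, frames {U,B}
pos 3: K: fault, frames {U,B,K}
pos 4: S: fault, frames {U,B,K,S}
pos 5: X: fault, frames {U,B,K,S,X}
pos 6: W: fault, evict U, frames {B,K,S,X,W}
At position 6, page U is evicted.

U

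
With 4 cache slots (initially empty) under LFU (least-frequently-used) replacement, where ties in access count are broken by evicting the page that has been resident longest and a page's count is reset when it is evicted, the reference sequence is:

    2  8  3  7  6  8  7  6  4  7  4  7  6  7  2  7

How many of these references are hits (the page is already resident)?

2 → miss, frames (2)
8 → miss, frames (2 8)
3 → miss, frames (2 8 3)
7 → miss, frames (2 8 3 7)
6 → miss, evict 2, frames (8 3 7 6)
8 → hit
7 → hit
6 → hit
4 → miss, evict 3, frames (8 7 6 4)
7 → hit
4 → hit
7 → hit
6 → hit
7 → hit
2 → miss, evict 8, frames (7 6 4 2)
7 → hit
Hits: 9.

9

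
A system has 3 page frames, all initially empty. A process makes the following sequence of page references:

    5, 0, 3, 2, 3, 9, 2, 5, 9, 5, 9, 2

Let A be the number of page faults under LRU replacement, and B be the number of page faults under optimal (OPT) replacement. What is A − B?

Under LRU: F F F F . F . F . . . . → 6 faults.
Under OPT: F F F F . F . . . . . . → 5 faults.
A − B = 6 − 5 = 1.

1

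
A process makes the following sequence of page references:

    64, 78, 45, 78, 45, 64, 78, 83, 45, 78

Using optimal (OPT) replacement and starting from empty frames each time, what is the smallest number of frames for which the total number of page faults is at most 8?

f=1: 10 faults
f=2: 6 faults
f=3: 4 faults
f=4: 4 faults
Smallest f with faults ≤ 8 is 2.

2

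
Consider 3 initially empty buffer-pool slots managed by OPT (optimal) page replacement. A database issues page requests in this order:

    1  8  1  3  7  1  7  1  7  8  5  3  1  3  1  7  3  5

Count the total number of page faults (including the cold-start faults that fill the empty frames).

1: fault, frames [1]
8: fault, frames [1, 8]
1: hit
3: fault, frames [1, 8, 3]
7: fault, evict 3, frames [1, 8, 7]
1: hit
7: hit
1: hit
7: hit
8: hit
5: fault, evict 8, frames [1, 7, 5]
3: fault, evict 5, frames [1, 7, 3]
1: hit
3: hit
1: hit
7: hit
3: hit
5: fault, evict 3, frames [1, 7, 5]
Page faults: 7.

7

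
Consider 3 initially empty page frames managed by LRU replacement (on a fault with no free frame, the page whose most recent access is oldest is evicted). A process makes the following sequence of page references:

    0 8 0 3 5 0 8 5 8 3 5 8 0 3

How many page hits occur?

6

0 → miss, frames [0]
8 → miss, frames [0, 8]
0 → hit
3 → miss, frames [8, 0, 3]
5 → miss, evict 8, frames [0, 3, 5]
0 → hit
8 → miss, evict 3, frames [5, 0, 8]
5 → hit
8 → hit
3 → miss, evict 0, frames [5, 8, 3]
5 → hit
8 → hit
0 → miss, evict 3, frames [5, 8, 0]
3 → miss, evict 5, frames [8, 0, 3]
Hits: 6.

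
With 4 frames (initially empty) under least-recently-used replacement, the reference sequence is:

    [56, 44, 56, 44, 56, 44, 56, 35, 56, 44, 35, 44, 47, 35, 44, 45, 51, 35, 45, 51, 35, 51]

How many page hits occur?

56 -> miss, frames {56}
44 -> miss, frames {56,44}
56 -> hit
44 -> hit
56 -> hit
44 -> hit
56 -> hit
35 -> miss, frames {44,56,35}
56 -> hit
44 -> hit
35 -> hit
44 -> hit
47 -> miss, frames {56,35,44,47}
35 -> hit
44 -> hit
45 -> miss, evict 56, frames {47,35,44,45}
51 -> miss, evict 47, frames {35,44,45,51}
35 -> hit
45 -> hit
51 -> hit
35 -> hit
51 -> hit
Hits: 16.

16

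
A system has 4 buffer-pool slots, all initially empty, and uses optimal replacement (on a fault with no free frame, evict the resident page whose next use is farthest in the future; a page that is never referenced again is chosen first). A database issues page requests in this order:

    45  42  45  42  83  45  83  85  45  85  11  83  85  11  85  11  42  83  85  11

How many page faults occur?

45 -> miss, frames {45}
42 -> miss, frames {45,42}
45 -> hit
42 -> hit
83 -> miss, frames {45,42,83}
45 -> hit
83 -> hit
85 -> miss, frames {45,42,83,85}
45 -> hit
85 -> hit
11 -> miss, evict 45, frames {42,83,85,11}
83 -> hit
85 -> hit
11 -> hit
85 -> hit
11 -> hit
42 -> hit
83 -> hit
85 -> hit
11 -> hit
Page faults: 5.

5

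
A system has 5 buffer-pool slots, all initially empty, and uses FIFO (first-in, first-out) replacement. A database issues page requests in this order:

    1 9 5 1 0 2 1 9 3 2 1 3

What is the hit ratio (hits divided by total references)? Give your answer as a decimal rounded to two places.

0.42

1: fault, frames [1]
9: fault, frames [1, 9]
5: fault, frames [1, 9, 5]
1: hit
0: fault, frames [1, 9, 5, 0]
2: fault, frames [1, 9, 5, 0, 2]
1: hit
9: hit
3: fault, evict 1, frames [9, 5, 0, 2, 3]
2: hit
1: fault, evict 9, frames [5, 0, 2, 3, 1]
3: hit
Hits: 5 of 12 references → 5/12 = 0.4167.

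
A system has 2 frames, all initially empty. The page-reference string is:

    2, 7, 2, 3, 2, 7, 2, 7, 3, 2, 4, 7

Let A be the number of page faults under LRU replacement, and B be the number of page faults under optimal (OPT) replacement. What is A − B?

1

Under LRU: F F . F . F . . F F F F → 8 faults.
Under OPT: F F . F . F . . F . F F → 7 faults.
A − B = 8 − 7 = 1.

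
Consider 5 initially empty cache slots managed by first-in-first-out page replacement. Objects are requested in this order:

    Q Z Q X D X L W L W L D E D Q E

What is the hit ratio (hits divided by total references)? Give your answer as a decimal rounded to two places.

Q → miss, frames [Q]
Z → miss, frames [Q, Z]
Q → hit
X → miss, frames [Q, Z, X]
D → miss, frames [Q, Z, X, D]
X → hit
L → miss, frames [Q, Z, X, D, L]
W → miss, evict Q, frames [Z, X, D, L, W]
L → hit
W → hit
L → hit
D → hit
E → miss, evict Z, frames [X, D, L, W, E]
D → hit
Q → miss, evict X, frames [D, L, W, E, Q]
E → hit
Hits: 8 of 16 references → 8/16 = 0.5000.

0.50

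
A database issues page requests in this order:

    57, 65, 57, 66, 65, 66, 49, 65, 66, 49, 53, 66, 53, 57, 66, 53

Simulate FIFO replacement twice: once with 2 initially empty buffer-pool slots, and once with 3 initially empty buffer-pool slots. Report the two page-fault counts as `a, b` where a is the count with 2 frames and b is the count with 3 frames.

11, 7

2 frames: F F . F . . F F F F F F . F . F → 11 faults.
3 frames: F F . F . . F . . . F . . F F . → 7 faults.
7 < 11: adding a frame reduced faults, as is typical.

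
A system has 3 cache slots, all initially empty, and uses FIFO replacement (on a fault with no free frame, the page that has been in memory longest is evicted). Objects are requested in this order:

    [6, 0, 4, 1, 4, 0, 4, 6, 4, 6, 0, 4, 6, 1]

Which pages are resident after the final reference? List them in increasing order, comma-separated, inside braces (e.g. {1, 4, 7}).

6 → miss, frames (6)
0 → miss, frames (6 0)
4 → miss, frames (6 0 4)
1 → miss, evict 6, frames (0 4 1)
4 → hit
0 → hit
4 → hit
6 → miss, evict 0, frames (4 1 6)
4 → hit
6 → hit
0 → miss, evict 4, frames (1 6 0)
4 → miss, evict 1, frames (6 0 4)
6 → hit
1 → miss, evict 6, frames (0 4 1)

{0, 1, 4}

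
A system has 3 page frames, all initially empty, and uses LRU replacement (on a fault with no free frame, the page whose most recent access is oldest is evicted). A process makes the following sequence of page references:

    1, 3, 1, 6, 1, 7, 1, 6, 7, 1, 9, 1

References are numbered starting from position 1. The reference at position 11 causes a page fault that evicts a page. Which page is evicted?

pos 1: 1: fault, frames {1}
pos 2: 3: fault, frames {1,3}
pos 3: 1: hit
pos 4: 6: fault, frames {3,1,6}
pos 5: 1: hit
pos 6: 7: fault, evict 3, frames {6,1,7}
pos 7: 1: hit
pos 8: 6: hit
pos 9: 7: hit
pos 10: 1: hit
pos 11: 9: fault, evict 6, frames {7,1,9}
At position 11, page 6 is evicted.

6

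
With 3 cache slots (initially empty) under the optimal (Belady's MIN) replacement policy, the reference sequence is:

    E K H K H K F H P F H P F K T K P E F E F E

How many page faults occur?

E -> miss, frames (E)
K -> miss, frames (E K)
H -> miss, frames (E K H)
K -> hit
H -> hit
K -> hit
F -> miss, evict E, frames (K H F)
H -> hit
P -> miss, evict K, frames (H F P)
F -> hit
H -> hit
P -> hit
F -> hit
K -> miss, evict H, frames (F P K)
T -> miss, evict F, frames (P K T)
K -> hit
P -> hit
E -> miss, evict T, frames (P K E)
F -> miss, evict K, frames (P E F)
E -> hit
F -> hit
E -> hit
Page faults: 9.

9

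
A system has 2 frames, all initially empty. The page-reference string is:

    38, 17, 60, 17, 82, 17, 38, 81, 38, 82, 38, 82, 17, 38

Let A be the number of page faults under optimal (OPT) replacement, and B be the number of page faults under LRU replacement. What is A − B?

-1

Under OPT: F F F . F . F F . F . . F . → 8 faults.
Under LRU: F F F . F . F F . F . . F F → 9 faults.
A − B = 8 − 9 = -1.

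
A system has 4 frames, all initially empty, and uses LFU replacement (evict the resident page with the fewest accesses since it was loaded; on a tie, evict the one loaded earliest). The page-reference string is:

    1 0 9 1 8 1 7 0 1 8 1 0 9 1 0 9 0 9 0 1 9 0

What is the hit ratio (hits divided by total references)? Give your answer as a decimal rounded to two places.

1 -> fault, frames [1]
0 -> fault, frames [1, 0]
9 -> fault, frames [1, 0, 9]
1 -> hit
8 -> fault, frames [1, 0, 9, 8]
1 -> hit
7 -> fault, evict 0, frames [1, 9, 8, 7]
0 -> fault, evict 9, frames [1, 8, 7, 0]
1 -> hit
8 -> hit
1 -> hit
0 -> hit
9 -> fault, evict 7, frames [1, 8, 0, 9]
1 -> hit
0 -> hit
9 -> hit
0 -> hit
9 -> hit
0 -> hit
1 -> hit
9 -> hit
0 -> hit
Hits: 15 of 22 references → 15/22 = 0.6818.

0.68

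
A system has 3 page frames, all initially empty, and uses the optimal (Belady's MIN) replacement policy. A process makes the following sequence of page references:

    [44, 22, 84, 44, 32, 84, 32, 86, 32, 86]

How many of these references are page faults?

44 → miss, frames (44)
22 → miss, frames (44 22)
84 → miss, frames (44 22 84)
44 → hit
32 → miss, evict 22, frames (44 84 32)
84 → hit
32 → hit
86 → miss, evict 84, frames (44 32 86)
32 → hit
86 → hit
Page faults: 5.

5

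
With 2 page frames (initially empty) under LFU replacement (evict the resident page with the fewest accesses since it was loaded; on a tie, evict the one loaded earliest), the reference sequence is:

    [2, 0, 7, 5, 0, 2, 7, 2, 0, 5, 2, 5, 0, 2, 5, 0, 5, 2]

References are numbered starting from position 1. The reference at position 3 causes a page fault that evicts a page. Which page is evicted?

2

pos 1: 2 → miss, frames {2}
pos 2: 0 → miss, frames {2,0}
pos 3: 7 → miss, evict 2, frames {0,7}
At position 3, page 2 is evicted.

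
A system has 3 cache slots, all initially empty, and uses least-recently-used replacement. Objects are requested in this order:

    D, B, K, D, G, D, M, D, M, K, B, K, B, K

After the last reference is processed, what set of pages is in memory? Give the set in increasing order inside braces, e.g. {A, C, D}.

D: fault, frames (D)
B: fault, frames (D B)
K: fault, frames (D B K)
D: hit
G: fault, evict B, frames (K D G)
D: hit
M: fault, evict K, frames (G D M)
D: hit
M: hit
K: fault, evict G, frames (D M K)
B: fault, evict D, frames (M K B)
K: hit
B: hit
K: hit

{B, K, M}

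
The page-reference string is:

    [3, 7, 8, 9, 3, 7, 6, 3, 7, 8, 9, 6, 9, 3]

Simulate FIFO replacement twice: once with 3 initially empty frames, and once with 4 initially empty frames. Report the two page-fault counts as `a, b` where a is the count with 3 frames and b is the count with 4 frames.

10, 11

3 frames: F F F F F F F . . F F . . F → 10 faults.
4 frames: F F F F . . F F F F F F . F → 11 faults.
11 > 10: adding a frame increased faults — Belady's anomaly.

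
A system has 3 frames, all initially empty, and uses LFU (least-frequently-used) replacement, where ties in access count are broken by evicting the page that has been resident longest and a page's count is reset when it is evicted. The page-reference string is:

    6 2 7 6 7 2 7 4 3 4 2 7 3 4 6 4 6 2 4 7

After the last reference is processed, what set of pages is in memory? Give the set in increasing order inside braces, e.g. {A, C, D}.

6 → fault, frames {6}
2 → fault, frames {6,2}
7 → fault, frames {6,2,7}
6 → hit
7 → hit
2 → hit
7 → hit
4 → fault, evict 6, frames {2,7,4}
3 → fault, evict 4, frames {2,7,3}
4 → fault, evict 3, frames {2,7,4}
2 → hit
7 → hit
3 → fault, evict 4, frames {2,7,3}
4 → fault, evict 3, frames {2,7,4}
6 → fault, evict 4, frames {2,7,6}
4 → fault, evict 6, frames {2,7,4}
6 → fault, evict 4, frames {2,7,6}
2 → hit
4 → fault, evict 6, frames {2,7,4}
7 → hit

{2, 4, 7}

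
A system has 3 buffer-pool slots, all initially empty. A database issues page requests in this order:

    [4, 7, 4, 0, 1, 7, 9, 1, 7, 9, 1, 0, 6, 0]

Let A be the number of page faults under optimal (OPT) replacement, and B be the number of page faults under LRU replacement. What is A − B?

Under OPT: F F . F F . F . . . . F F . → 7 faults.
Under LRU: F F . F F F F . . . . F F . → 8 faults.
A − B = 7 − 8 = -1.

-1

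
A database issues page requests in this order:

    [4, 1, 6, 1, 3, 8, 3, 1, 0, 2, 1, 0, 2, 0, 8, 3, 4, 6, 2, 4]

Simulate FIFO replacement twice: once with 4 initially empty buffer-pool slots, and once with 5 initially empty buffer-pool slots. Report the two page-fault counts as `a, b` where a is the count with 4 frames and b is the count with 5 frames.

12, 10

4 frames: F F F . F F . . F F F . . . . F F F F . → 12 faults.
5 frames: F F F . F F . . F F F . . . . . F F . . → 10 faults.
10 < 12: adding a frame reduced faults, as is typical.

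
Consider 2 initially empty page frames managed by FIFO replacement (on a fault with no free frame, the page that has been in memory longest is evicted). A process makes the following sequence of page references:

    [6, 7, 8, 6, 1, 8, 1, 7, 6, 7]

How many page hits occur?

6: miss, frames [6]
7: miss, frames [6, 7]
8: miss, evict 6, frames [7, 8]
6: miss, evict 7, frames [8, 6]
1: miss, evict 8, frames [6, 1]
8: miss, evict 6, frames [1, 8]
1: hit
7: miss, evict 1, frames [8, 7]
6: miss, evict 8, frames [7, 6]
7: hit
Hits: 2.

2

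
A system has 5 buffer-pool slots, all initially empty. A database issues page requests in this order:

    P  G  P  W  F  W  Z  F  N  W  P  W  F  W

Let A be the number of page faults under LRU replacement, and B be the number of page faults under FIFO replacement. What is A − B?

-1

Under LRU: F F . F F . F . F . . . . . → 6 faults.
Under FIFO: F F . F F . F . F . F . . . → 7 faults.
A − B = 6 − 7 = -1.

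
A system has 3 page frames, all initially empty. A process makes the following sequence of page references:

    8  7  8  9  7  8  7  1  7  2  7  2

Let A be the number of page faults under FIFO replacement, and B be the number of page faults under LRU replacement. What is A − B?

1

Under FIFO: F F . F . . . F . F F . → 6 faults.
Under LRU: F F . F . . . F . F . . → 5 faults.
A − B = 6 − 5 = 1.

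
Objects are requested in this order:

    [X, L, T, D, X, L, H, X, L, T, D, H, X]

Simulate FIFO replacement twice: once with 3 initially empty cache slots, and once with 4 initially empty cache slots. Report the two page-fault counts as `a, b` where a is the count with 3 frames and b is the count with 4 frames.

10, 11

3 frames: F F F F F F F . . F F . F → 10 faults.
4 frames: F F F F . . F F F F F F F → 11 faults.
11 > 10: adding a frame increased faults — Belady's anomaly.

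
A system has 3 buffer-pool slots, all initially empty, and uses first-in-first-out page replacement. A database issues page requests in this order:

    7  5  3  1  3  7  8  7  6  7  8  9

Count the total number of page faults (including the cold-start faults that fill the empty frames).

7: miss, frames [7]
5: miss, frames [7, 5]
3: miss, frames [7, 5, 3]
1: miss, evict 7, frames [5, 3, 1]
3: hit
7: miss, evict 5, frames [3, 1, 7]
8: miss, evict 3, frames [1, 7, 8]
7: hit
6: miss, evict 1, frames [7, 8, 6]
7: hit
8: hit
9: miss, evict 7, frames [8, 6, 9]
Page faults: 8.

8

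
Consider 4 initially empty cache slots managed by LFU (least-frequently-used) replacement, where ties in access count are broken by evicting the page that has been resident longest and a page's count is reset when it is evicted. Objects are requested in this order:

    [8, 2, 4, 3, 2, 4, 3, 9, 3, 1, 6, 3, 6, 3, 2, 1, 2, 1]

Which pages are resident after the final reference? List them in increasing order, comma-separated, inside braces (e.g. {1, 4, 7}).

{1, 2, 3, 6}

8 -> fault, frames (8)
2 -> fault, frames (8 2)
4 -> fault, frames (8 2 4)
3 -> fault, frames (8 2 4 3)
2 -> hit
4 -> hit
3 -> hit
9 -> fault, evict 8, frames (2 4 3 9)
3 -> hit
1 -> fault, evict 9, frames (2 4 3 1)
6 -> fault, evict 1, frames (2 4 3 6)
3 -> hit
6 -> hit
3 -> hit
2 -> hit
1 -> fault, evict 4, frames (2 3 6 1)
2 -> hit
1 -> hit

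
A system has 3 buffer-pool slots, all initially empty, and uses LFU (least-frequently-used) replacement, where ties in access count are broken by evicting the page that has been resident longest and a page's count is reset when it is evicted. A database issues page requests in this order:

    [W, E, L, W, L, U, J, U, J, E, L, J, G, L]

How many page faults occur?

10

W -> fault, frames (W)
E -> fault, frames (W E)
L -> fault, frames (W E L)
W -> hit
L -> hit
U -> fault, evict E, frames (W L U)
J -> fault, evict U, frames (W L J)
U -> fault, evict J, frames (W L U)
J -> fault, evict U, frames (W L J)
E -> fault, evict J, frames (W L E)
L -> hit
J -> fault, evict E, frames (W L J)
G -> fault, evict J, frames (W L G)
L -> hit
Page faults: 10.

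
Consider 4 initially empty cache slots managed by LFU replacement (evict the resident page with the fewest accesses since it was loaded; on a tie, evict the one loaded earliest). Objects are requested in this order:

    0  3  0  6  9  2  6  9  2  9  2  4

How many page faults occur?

0 → fault, frames {0}
3 → fault, frames {0,3}
0 → hit
6 → fault, frames {0,3,6}
9 → fault, frames {0,3,6,9}
2 → fault, evict 3, frames {0,6,9,2}
6 → hit
9 → hit
2 → hit
9 → hit
2 → hit
4 → fault, evict 0, frames {6,9,2,4}
Page faults: 6.

6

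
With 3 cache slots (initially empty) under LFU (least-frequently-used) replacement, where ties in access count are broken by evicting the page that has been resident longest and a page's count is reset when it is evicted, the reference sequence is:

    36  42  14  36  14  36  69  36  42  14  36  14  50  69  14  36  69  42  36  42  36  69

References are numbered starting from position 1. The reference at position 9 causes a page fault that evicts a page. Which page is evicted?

pos 1: 36 -> fault, frames [36]
pos 2: 42 -> fault, frames [36, 42]
pos 3: 14 -> fault, frames [36, 42, 14]
pos 4: 36 -> hit
pos 5: 14 -> hit
pos 6: 36 -> hit
pos 7: 69 -> fault, evict 42, frames [36, 14, 69]
pos 8: 36 -> hit
pos 9: 42 -> fault, evict 69, frames [36, 14, 42]
At position 9, page 69 is evicted.

69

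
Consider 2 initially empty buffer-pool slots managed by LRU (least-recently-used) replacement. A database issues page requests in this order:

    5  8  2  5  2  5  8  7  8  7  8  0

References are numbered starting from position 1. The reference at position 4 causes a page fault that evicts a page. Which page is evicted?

8

pos 1: 5 -> fault, frames {5}
pos 2: 8 -> fault, frames {5,8}
pos 3: 2 -> fault, evict 5, frames {8,2}
pos 4: 5 -> fault, evict 8, frames {2,5}
At position 4, page 8 is evicted.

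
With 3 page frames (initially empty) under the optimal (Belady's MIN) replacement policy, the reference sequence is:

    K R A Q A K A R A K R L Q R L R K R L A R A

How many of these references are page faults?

9

K → fault, frames {K}
R → fault, frames {K,R}
A → fault, frames {K,R,A}
Q → fault, evict R, frames {K,A,Q}
A → hit
K → hit
A → hit
R → fault, evict Q, frames {K,A,R}
A → hit
K → hit
R → hit
L → fault, evict A, frames {K,R,L}
Q → fault, evict K, frames {R,L,Q}
R → hit
L → hit
R → hit
K → fault, evict Q, frames {R,L,K}
R → hit
L → hit
A → fault, evict K, frames {R,L,A}
R → hit
A → hit
Page faults: 9.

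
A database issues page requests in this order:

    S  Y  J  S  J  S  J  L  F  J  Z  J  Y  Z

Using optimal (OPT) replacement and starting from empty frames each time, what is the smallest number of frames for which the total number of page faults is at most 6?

f=1: 14 faults
f=2: 7 faults
f=3: 6 faults
f=4: 6 faults
f=5: 6 faults
f=6: 6 faults
Smallest f with faults ≤ 6 is 3.

3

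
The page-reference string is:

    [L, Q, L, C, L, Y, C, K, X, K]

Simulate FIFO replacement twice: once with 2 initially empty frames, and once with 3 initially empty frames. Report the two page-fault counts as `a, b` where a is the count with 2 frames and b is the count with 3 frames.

2 frames: F F . F F F F F F . → 8 faults.
3 frames: F F . F . F . F F . → 6 faults.
6 < 8: adding a frame reduced faults, as is typical.

8, 6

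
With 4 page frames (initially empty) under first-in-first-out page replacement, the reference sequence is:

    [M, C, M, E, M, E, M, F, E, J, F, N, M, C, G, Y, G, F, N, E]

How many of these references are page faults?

13

M: fault, frames {M}
C: fault, frames {M,C}
M: hit
E: fault, frames {M,C,E}
M: hit
E: hit
M: hit
F: fault, frames {M,C,E,F}
E: hit
J: fault, evict M, frames {C,E,F,J}
F: hit
N: fault, evict C, frames {E,F,J,N}
M: fault, evict E, frames {F,J,N,M}
C: fault, evict F, frames {J,N,M,C}
G: fault, evict J, frames {N,M,C,G}
Y: fault, evict N, frames {M,C,G,Y}
G: hit
F: fault, evict M, frames {C,G,Y,F}
N: fault, evict C, frames {G,Y,F,N}
E: fault, evict G, frames {Y,F,N,E}
Page faults: 13.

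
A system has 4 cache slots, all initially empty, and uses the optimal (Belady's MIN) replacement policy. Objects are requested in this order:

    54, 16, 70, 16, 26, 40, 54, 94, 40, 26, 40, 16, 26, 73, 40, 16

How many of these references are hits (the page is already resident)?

54 → miss, frames (54)
16 → miss, frames (54 16)
70 → miss, frames (54 16 70)
16 → hit
26 → miss, frames (54 16 70 26)
40 → miss, evict 70, frames (54 16 26 40)
54 → hit
94 → miss, evict 54, frames (16 26 40 94)
40 → hit
26 → hit
40 → hit
16 → hit
26 → hit
73 → miss, evict 94, frames (16 26 40 73)
40 → hit
16 → hit
Hits: 9.

9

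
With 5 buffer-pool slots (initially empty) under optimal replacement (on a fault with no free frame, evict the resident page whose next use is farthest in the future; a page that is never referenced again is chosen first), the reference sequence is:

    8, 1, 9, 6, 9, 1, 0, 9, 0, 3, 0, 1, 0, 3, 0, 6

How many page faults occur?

6

8 → miss, frames (8)
1 → miss, frames (8 1)
9 → miss, frames (8 1 9)
6 → miss, frames (8 1 9 6)
9 → hit
1 → hit
0 → miss, frames (8 1 9 6 0)
9 → hit
0 → hit
3 → miss, evict 9, frames (8 1 6 0 3)
0 → hit
1 → hit
0 → hit
3 → hit
0 → hit
6 → hit
Page faults: 6.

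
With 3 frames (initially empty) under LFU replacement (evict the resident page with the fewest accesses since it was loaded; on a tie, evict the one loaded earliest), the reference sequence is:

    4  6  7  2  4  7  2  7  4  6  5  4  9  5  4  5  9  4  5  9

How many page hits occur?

8

4: fault, frames [4]
6: fault, frames [4, 6]
7: fault, frames [4, 6, 7]
2: fault, evict 4, frames [6, 7, 2]
4: fault, evict 6, frames [7, 2, 4]
7: hit
2: hit
7: hit
4: hit
6: fault, evict 2, frames [7, 4, 6]
5: fault, evict 6, frames [7, 4, 5]
4: hit
9: fault, evict 5, frames [7, 4, 9]
5: fault, evict 9, frames [7, 4, 5]
4: hit
5: hit
9: fault, evict 5, frames [7, 4, 9]
4: hit
5: fault, evict 9, frames [7, 4, 5]
9: fault, evict 5, frames [7, 4, 9]
Hits: 8.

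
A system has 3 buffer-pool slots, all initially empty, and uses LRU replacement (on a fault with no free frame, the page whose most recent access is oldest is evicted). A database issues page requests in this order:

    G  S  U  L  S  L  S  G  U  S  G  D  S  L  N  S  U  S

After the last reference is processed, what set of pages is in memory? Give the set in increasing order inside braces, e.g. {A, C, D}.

G → miss, frames [G]
S → miss, frames [G, S]
U → miss, frames [G, S, U]
L → miss, evict G, frames [S, U, L]
S → hit
L → hit
S → hit
G → miss, evict U, frames [L, S, G]
U → miss, evict L, frames [S, G, U]
S → hit
G → hit
D → miss, evict U, frames [S, G, D]
S → hit
L → miss, evict G, frames [D, S, L]
N → miss, evict D, frames [S, L, N]
S → hit
U → miss, evict L, frames [N, S, U]
S → hit

{N, S, U}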